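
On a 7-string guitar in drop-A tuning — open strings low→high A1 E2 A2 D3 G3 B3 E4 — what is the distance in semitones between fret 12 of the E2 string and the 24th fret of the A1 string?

E2 at fret 12 → E3 (MIDI 52); A1 at fret 24 → A3 (MIDI 57).
52 − 57 = -5, so the two pitches are 5 semitones apart, with A3 the higher.

5 semitones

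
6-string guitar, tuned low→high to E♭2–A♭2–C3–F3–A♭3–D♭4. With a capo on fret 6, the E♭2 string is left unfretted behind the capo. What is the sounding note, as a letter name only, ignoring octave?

A

The capo raises the open E♭2 by 6 semitones to A2; fretting 0 more gives E♭2 + 6 + 0 = E♭2 + 6 semitones, landing on A.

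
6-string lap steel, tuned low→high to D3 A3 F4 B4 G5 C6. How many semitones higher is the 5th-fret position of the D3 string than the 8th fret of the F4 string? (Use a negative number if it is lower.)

D3 at fret 5 → G3 (MIDI 55); F4 at fret 8 → Db5 (MIDI 73).
55 − 73 = -18, so the two pitches are 18 semitones apart.

-18 semitones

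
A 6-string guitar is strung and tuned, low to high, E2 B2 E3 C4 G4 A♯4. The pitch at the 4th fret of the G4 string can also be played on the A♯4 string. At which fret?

1

Fret 4 on G4 is MIDI 67 + 4 = 71 (B4). On the A♯4 string (open MIDI 70), that pitch is 71 − 70 = fret 1.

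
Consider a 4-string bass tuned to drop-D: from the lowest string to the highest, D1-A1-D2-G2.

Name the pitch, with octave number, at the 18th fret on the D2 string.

G#3

The open D2 string plus 18 semitones: D–D#–E–F–…–F#–G–G#.
The walk passes from B into C once, so the octave number goes from 2 to 3.
(Equivalently spelled Ab3.)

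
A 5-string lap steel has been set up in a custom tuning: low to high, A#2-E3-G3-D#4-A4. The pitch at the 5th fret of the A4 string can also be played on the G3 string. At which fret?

A4 at fret 5 is A4 + 5 semitones = D5.
The open G3 string is 14 semitones below the open A4, so the same pitch on the G3 string lies at fret 5 + 14 = 19.

19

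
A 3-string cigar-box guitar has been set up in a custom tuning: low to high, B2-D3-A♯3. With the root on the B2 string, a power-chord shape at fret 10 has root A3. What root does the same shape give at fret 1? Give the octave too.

Moving from fret 10 to fret 1 shifts the root by -9 semitones.
A3 down 9 semitones is C3.

C3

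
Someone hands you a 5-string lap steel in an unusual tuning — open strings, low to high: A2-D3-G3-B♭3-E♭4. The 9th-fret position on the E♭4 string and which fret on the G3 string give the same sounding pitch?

Fret 9 on E♭4 is MIDI 63 + 9 = 72 (C5). On the G3 string (open MIDI 55), that pitch is 72 − 55 = fret 17.

17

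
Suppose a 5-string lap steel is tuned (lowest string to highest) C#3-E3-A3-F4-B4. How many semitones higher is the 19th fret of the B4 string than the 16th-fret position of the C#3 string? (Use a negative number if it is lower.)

B4 at fret 19 → F#6 (MIDI 90); C#3 at fret 16 → F4 (MIDI 65).
90 − 65 = 25, so the two pitches are 25 semitones apart.

25 semitones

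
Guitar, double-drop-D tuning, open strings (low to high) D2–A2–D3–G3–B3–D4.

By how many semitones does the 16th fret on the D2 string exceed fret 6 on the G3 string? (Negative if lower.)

D2 at fret 16 → F#3 (MIDI 54); G3 at fret 6 → C#4 (MIDI 61).
54 − 61 = -7, so the two pitches are 7 semitones apart.

-7 semitones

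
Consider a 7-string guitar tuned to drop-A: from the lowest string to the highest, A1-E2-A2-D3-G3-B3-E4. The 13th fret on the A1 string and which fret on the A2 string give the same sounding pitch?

1

Fret 13 on A1 is MIDI 33 + 13 = 46 (A#2). On the A2 string (open MIDI 45), that pitch is 46 − 45 = fret 1.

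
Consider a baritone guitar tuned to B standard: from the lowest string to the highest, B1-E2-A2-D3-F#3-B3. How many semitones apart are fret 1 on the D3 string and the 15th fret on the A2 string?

9 semitones

D3 at fret 1 → D#3 (MIDI 51); A2 at fret 15 → C4 (MIDI 60).
51 − 60 = -9, so the two pitches are 9 semitones apart, with C4 the higher.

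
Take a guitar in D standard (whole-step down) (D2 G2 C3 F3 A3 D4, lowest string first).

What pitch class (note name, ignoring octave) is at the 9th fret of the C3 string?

The open C3 string plus 9 semitones: C–C#–D–D#–E–F–F#–G–G#–A.

A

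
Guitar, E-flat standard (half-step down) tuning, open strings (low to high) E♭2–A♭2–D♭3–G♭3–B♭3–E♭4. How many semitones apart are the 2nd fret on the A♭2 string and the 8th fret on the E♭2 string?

1 semitone

A♭2 at fret 2 → B♭2 (MIDI 46); E♭2 at fret 8 → B2 (MIDI 47).
46 − 47 = -1, so the two pitches are 1 semitone apart, with B2 the higher.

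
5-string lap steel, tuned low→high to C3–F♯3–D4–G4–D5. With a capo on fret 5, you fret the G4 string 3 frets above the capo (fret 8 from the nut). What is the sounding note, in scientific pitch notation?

The capo raises the open G4 by 5 semitones to C5; fretting 3 more gives G4 + 5 + 3 = G4 + 8 semitones = D♯5.

D♯5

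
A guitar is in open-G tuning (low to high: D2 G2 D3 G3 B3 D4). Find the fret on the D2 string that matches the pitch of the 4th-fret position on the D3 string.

Fret 4 on D3 is MIDI 50 + 4 = 54 (F#3). On the D2 string (open MIDI 38), that pitch is 54 − 38 = fret 16.

16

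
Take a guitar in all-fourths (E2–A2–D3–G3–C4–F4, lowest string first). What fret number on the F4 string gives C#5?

8

C#5 is 8 semitones above the open F4 (F–F#–G–G#–A–A#–B–C–C#), so it sits at fret 8.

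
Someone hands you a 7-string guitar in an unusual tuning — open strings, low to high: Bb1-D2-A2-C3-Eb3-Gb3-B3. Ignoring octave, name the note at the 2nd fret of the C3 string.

D

Each fret is one semitone, so C3 + 2 = D.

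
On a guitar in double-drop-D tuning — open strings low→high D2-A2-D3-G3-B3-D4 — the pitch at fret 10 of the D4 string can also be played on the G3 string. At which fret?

17

Fret 10 on D4 is MIDI 62 + 10 = 72 (C5). On the G3 string (open MIDI 55), that pitch is 72 − 55 = fret 17.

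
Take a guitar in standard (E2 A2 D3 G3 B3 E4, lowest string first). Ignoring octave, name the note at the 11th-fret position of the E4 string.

D♯

The open E4 string plus 11 semitones: E–F–F#–G–…–C#–D–D#.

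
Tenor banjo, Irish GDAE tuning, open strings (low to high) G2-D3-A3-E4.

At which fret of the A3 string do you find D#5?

D#5 is 18 semitones above the open A3 (A–A#–B–C–…–C#–D–D#), so it sits at fret 18.

18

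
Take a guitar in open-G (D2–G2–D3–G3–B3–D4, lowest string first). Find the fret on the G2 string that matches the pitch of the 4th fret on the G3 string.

Fret 4 on G3 is MIDI 55 + 4 = 59 (B3). On the G2 string (open MIDI 43), that pitch is 59 − 43 = fret 16.

16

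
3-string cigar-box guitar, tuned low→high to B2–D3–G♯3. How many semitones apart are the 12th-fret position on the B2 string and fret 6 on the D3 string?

3 semitones

B2 at fret 12 → B3 (MIDI 59); D3 at fret 6 → G♯3 (MIDI 56).
59 − 56 = 3, so the two pitches are 3 semitones apart, with B3 the higher.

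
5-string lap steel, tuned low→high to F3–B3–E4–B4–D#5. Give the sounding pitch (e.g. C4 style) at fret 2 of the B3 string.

C#4

B3 is MIDI 59. Adding 2 gives 61, which is C#4.
(Equivalently spelled Db4.)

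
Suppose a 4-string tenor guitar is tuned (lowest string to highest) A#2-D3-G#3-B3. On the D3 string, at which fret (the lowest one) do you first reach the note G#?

6

From D3, count semitones up the chromatic scale until reaching G#: D–D#–E–F–F#–G–G# — 6 steps.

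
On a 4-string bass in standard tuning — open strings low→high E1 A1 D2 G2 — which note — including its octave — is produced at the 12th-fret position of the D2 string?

D2 is MIDI 38. Adding 12 gives 50, which is D3.

D3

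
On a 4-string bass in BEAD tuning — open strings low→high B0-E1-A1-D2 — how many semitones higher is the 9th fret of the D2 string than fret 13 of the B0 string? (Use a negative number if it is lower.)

11 semitones

D2 at fret 9 → B2 (MIDI 47); B0 at fret 13 → C2 (MIDI 36).
47 − 36 = 11, so the two pitches are 11 semitones apart.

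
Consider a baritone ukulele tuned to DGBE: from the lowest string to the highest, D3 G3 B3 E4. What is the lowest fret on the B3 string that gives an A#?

11

From B3, count semitones up the chromatic scale until reaching A#: B–C–C#–D–…–G#–A–A# — 11 steps.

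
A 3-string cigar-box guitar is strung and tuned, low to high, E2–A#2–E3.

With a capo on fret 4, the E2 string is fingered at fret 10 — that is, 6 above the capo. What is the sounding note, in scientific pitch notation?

The capo raises the open E2 by 4 semitones to G#2; fretting 6 more gives E2 + 4 + 6 = E2 + 10 semitones = D3.

D3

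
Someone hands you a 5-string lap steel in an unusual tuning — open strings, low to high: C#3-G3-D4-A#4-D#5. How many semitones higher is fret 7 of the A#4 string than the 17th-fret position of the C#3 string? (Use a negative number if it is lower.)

A#4 at fret 7 → F5 (MIDI 77); C#3 at fret 17 → F#4 (MIDI 66).
77 − 66 = 11, so the two pitches are 11 semitones apart.

11 semitones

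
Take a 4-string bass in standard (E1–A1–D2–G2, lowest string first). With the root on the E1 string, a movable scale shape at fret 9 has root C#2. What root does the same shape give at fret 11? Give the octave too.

D#2

Moving from fret 9 to fret 11 shifts the root by 2 semitones.
C#2 up 2 semitones is D#2.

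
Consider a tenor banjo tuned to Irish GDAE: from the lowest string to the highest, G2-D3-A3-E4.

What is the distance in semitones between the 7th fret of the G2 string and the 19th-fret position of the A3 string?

26 semitones

G2 at fret 7 → D3 (MIDI 50); A3 at fret 19 → E5 (MIDI 76).
50 − 76 = -26, so the two pitches are 26 semitones apart, with E5 the higher.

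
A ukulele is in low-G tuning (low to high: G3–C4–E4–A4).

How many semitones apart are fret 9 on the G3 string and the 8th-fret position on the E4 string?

8 semitones

G3 at fret 9 → E4 (MIDI 64); E4 at fret 8 → C5 (MIDI 72).
64 − 72 = -8, so the two pitches are 8 semitones apart, with C5 the higher.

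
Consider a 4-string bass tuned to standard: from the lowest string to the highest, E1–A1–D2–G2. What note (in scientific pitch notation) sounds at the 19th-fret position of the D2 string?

A3

The open D2 string plus 19 semitones: D–D#–E–F–…–G–G#–A.
The walk passes from B into C once, so the octave number goes from 2 to 3.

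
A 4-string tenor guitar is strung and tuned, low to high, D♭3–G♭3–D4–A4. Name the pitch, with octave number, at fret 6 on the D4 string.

D4 is MIDI 62. Adding 6 gives 68, which is A♭4.

A♭4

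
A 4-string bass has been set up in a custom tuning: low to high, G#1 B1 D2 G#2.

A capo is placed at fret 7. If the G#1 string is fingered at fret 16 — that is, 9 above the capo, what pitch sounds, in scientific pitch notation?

The capo raises the open G#1 by 7 semitones to D#2; fretting 9 more gives G#1 + 7 + 9 = G#1 + 16 semitones = C3.

C3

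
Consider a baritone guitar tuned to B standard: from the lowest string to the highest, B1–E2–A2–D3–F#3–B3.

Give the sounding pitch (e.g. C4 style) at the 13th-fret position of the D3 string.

The open D3 string plus 13 semitones: D–D#–E–F–…–C#–D–D#.
The walk passes from B into C once, so the octave number goes from 3 to 4.
(Equivalently spelled Eb4.)

D#4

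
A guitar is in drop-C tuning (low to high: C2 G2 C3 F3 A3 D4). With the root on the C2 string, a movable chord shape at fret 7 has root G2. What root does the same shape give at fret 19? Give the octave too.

Moving from fret 7 to fret 19 shifts the root by 12 semitones.
G2 up 12 semitones is G3.

G3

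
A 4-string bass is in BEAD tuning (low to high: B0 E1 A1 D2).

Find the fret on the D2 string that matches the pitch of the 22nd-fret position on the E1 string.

E1 at fret 22 is E1 + 22 semitones = D3.
The open D2 string is 10 semitones above the open E1, so the same pitch on the D2 string lies at fret 22 − 10 = 12.

12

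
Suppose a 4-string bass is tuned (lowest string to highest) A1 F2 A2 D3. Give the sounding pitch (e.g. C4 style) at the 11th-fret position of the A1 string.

G♯2

A1 is MIDI 33. Adding 11 gives 44, which is G♯2.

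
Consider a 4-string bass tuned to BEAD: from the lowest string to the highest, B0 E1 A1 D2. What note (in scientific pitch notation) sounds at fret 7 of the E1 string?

The open E1 string plus 7 semitones: E–F–F#–G–G#–A–A#–B.
No B→C boundary is crossed, so the octave stays at 1.

B1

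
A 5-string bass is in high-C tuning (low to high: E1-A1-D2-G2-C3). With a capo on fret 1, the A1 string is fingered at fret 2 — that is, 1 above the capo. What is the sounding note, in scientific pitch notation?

The capo raises the open A1 by 1 semitone to A♯1; fretting 1 more gives A1 + 1 + 1 = A1 + 2 semitones = B1.

B1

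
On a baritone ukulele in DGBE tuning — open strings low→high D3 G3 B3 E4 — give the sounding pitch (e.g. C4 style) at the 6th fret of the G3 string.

The open G3 string plus 6 semitones: G–G#–A–A#–B–C–C#.
The walk passes from B into C once, so the octave number goes from 3 to 4.
(Equivalently spelled Db4.)

C#4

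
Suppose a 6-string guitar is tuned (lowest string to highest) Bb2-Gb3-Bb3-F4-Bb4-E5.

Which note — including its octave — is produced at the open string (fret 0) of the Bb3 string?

Bb3

Fret 0 is the open string itself, so the pitch is just Bb3.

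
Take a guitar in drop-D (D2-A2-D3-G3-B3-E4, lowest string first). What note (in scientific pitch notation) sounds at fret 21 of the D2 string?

B3

Each fret is one semitone, so D2 + 21 = B3.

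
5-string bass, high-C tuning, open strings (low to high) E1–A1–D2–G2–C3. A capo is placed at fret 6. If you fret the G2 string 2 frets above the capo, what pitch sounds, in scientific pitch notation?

D♯3

The capo raises the open G2 by 6 semitones to C♯3; fretting 2 more gives G2 + 6 + 2 = G2 + 8 semitones = D♯3.
(Also written E♭.)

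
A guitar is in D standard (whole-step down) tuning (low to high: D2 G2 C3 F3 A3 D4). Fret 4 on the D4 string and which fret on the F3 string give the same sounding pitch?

13

Fret 4 on D4 is MIDI 62 + 4 = 66 (F#4). On the F3 string (open MIDI 53), that pitch is 66 − 53 = fret 13.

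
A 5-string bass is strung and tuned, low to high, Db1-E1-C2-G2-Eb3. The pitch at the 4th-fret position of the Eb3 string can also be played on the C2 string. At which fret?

19

Eb3 at fret 4 is Eb3 + 4 semitones = G3.
The open C2 string is 15 semitones below the open Eb3, so the same pitch on the C2 string lies at fret 4 + 15 = 19.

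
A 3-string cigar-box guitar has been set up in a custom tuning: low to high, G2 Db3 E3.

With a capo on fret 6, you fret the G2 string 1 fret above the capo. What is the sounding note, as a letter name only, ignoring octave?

The capo raises the open G2 by 6 semitones to Db3; fretting 1 more gives G2 + 6 + 1 = G2 + 7 semitones, landing on D.

D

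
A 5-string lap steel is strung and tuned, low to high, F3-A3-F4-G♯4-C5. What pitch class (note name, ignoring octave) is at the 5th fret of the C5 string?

F

Each fret is one semitone, so C5 + 5 = F.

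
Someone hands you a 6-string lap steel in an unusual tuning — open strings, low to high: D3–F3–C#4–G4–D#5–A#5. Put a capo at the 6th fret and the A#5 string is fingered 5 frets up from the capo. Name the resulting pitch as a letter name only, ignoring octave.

A

The capo raises the open A#5 by 6 semitones to E6; fretting 5 more gives A#5 + 6 + 5 = A#5 + 11 semitones, landing on A.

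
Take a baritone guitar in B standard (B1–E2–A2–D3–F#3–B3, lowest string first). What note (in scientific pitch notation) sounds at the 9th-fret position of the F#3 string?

D#4

F#3 is MIDI 54. Adding 9 gives 63, which is D#4.
(Equivalently spelled Eb4.)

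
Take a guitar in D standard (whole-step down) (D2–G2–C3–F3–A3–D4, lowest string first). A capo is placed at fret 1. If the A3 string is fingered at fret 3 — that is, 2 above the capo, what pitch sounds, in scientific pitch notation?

C4

The capo raises the open A3 by 1 semitone to A#3; fretting 2 more gives A3 + 1 + 2 = A3 + 3 semitones = C4.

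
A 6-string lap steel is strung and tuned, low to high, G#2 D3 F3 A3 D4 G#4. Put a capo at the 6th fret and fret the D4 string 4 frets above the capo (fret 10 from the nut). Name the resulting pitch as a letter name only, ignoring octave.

C

The capo raises the open D4 by 6 semitones to G#4; fretting 4 more gives D4 + 6 + 4 = D4 + 10 semitones, landing on C.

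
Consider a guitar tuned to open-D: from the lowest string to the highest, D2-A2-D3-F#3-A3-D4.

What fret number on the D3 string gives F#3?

F#3 is 4 semitones above the open D3 (D–D#–E–F–F#), so it sits at fret 4.

4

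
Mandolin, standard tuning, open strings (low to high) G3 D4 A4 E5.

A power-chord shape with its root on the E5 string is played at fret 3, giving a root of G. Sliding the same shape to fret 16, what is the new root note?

G♯

Moving from fret 3 to fret 16 shifts the root by 13 semitones.
G up 13 semitones is G♯.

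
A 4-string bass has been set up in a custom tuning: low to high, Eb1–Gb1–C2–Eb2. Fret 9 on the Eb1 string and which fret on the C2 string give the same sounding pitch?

Eb1 at fret 9 is Eb1 + 9 semitones = C2.
The open C2 string is 9 semitones above the open Eb1, so the same pitch on the C2 string lies at fret 9 − 9 = 0.

0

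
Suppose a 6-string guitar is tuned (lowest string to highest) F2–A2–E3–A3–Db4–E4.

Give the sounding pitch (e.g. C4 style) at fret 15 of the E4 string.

The open E4 string plus 15 semitones: E–F–Gb–G–…–F–Gb–G.
The walk passes from B into C once, so the octave number goes from 4 to 5.

G5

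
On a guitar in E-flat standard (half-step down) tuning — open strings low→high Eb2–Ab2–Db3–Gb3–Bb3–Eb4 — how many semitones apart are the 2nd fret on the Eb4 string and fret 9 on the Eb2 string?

17 semitones

Eb4 at fret 2 → F4 (MIDI 65); Eb2 at fret 9 → C3 (MIDI 48).
65 − 48 = 17, so the two pitches are 17 semitones apart, with F4 the higher.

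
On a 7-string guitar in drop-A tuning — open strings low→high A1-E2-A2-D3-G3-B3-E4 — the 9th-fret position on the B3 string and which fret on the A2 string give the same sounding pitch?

23

B3 at fret 9 is B3 + 9 semitones = G♯4.
The open A2 string is 14 semitones below the open B3, so the same pitch on the A2 string lies at fret 9 + 14 = 23.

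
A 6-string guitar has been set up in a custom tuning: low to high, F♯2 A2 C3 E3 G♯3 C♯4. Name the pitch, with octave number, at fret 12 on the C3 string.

C4

C3 is MIDI 48. Adding 12 gives 60, which is C4.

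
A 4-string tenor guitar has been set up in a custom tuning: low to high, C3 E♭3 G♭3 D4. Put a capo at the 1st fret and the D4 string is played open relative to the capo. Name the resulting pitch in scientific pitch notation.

E♭4

The capo raises the open D4 by 1 semitone to E♭4; fretting 0 more gives D4 + 1 + 0 = D4 + 1 semitone = E♭4.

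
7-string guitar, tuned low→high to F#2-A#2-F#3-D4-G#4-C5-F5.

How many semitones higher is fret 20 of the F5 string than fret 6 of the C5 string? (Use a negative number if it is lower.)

F5 at fret 20 → C#7 (MIDI 97); C5 at fret 6 → F#5 (MIDI 78).
97 − 78 = 19, so the two pitches are 19 semitones apart.

19 semitones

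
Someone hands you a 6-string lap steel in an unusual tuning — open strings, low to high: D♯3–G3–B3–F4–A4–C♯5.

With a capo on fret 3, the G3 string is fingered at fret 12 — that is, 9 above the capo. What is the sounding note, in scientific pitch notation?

G4

The capo raises the open G3 by 3 semitones to A♯3; fretting 9 more gives G3 + 3 + 9 = G3 + 12 semitones = G4.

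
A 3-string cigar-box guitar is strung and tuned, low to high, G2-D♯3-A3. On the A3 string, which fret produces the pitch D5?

17

D5 is 17 semitones above the open A3 (A–A#–B–C–…–C–C#–D), so it sits at fret 17.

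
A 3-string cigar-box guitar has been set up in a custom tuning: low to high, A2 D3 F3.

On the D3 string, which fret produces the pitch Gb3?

4

Gb3 is 4 semitones above the open D3 (D–Eb–E–F–Gb), so it sits at fret 4.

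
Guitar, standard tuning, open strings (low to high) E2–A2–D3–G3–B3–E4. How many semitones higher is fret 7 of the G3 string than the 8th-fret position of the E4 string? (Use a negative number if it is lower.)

G3 at fret 7 → D4 (MIDI 62); E4 at fret 8 → C5 (MIDI 72).
62 − 72 = -10, so the two pitches are 10 semitones apart.

-10 semitones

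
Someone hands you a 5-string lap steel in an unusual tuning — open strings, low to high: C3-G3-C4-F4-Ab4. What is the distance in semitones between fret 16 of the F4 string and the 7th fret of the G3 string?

F4 at fret 16 → A5 (MIDI 81); G3 at fret 7 → D4 (MIDI 62).
81 − 62 = 19, so the two pitches are 19 semitones apart, with A5 the higher.

19 semitones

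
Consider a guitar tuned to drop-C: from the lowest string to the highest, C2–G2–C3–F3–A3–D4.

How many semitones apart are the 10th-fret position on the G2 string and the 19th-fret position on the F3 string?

19 semitones

G2 at fret 10 → F3 (MIDI 53); F3 at fret 19 → C5 (MIDI 72).
53 − 72 = -19, so the two pitches are 19 semitones apart, with C5 the higher.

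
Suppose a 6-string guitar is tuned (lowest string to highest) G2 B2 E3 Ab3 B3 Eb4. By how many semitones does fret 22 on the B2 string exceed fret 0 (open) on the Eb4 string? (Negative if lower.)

6 semitones

B2 at fret 22 → A4 (MIDI 69); Eb4 at fret 0 → Eb4 (MIDI 63).
69 − 63 = 6, so the two pitches are 6 semitones apart.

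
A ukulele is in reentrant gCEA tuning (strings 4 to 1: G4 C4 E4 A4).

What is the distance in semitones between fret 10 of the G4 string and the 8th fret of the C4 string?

G4 at fret 10 → F5 (MIDI 77); C4 at fret 8 → G♯4 (MIDI 68).
77 − 68 = 9, so the two pitches are 9 semitones apart, with F5 the higher.

9 semitones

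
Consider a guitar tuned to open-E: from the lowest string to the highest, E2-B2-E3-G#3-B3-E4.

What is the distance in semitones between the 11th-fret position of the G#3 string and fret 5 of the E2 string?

G#3 at fret 11 → G4 (MIDI 67); E2 at fret 5 → A2 (MIDI 45).
67 − 45 = 22, so the two pitches are 22 semitones apart, with G4 the higher.

22 semitones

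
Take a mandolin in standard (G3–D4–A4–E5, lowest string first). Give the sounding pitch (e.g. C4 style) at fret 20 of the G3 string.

D♯5

G3 is MIDI 55. Adding 20 gives 75, which is D♯5.
(Equivalently spelled E♭5.)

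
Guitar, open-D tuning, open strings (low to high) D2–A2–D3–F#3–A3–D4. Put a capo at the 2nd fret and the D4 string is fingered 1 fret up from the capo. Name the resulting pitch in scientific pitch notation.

The capo raises the open D4 by 2 semitones to E4; fretting 1 more gives D4 + 2 + 1 = D4 + 3 semitones = F4.

F4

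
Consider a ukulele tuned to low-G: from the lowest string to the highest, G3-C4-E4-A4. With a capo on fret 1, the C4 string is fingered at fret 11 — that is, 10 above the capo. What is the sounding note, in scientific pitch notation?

The capo raises the open C4 by 1 semitone to C#4; fretting 10 more gives C4 + 1 + 10 = C4 + 11 semitones = B4.

B4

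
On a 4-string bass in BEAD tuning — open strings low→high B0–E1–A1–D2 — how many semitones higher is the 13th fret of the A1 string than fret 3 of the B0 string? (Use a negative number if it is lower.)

20 semitones

A1 at fret 13 → A#2 (MIDI 46); B0 at fret 3 → D1 (MIDI 26).
46 − 26 = 20, so the two pitches are 20 semitones apart.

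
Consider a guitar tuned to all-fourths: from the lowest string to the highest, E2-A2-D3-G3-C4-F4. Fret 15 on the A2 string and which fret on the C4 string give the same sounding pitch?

Fret 15 on A2 is MIDI 45 + 15 = 60 (C4). On the C4 string (open MIDI 60), that pitch is 60 − 60 = fret 0.

0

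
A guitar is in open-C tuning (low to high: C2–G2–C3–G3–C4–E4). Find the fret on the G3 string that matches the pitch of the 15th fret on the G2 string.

Fret 15 on G2 is MIDI 43 + 15 = 58 (A#3). On the G3 string (open MIDI 55), that pitch is 58 − 55 = fret 3.

3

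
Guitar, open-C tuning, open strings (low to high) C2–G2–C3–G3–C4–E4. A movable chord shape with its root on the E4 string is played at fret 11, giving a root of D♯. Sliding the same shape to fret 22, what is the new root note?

D

Moving from fret 11 to fret 22 shifts the root by 11 semitones.
D♯ up 11 semitones is D.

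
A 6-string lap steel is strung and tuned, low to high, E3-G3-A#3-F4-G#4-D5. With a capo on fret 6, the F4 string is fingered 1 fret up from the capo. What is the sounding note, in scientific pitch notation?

C5

The capo raises the open F4 by 6 semitones to B4; fretting 1 more gives F4 + 6 + 1 = F4 + 7 semitones = C5.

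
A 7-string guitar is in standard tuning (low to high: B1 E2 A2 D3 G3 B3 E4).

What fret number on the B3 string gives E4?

5

E4 is 5 semitones above the open B3 (B–C–C#–D–D#–E), so it sits at fret 5.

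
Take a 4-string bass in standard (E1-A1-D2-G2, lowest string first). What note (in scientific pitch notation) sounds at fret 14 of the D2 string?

Each fret is one semitone, so D2 + 14 = E3.

E3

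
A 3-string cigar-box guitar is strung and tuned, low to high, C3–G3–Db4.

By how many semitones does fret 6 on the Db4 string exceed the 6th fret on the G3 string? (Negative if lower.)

Db4 at fret 6 → G4 (MIDI 67); G3 at fret 6 → Db4 (MIDI 61).
67 − 61 = 6, so the two pitches are 6 semitones apart.

6 semitones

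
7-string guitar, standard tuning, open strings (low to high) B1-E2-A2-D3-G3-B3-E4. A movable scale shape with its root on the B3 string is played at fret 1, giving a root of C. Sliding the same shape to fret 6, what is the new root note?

F

Moving from fret 1 to fret 6 shifts the root by 5 semitones.
C up 5 semitones is F.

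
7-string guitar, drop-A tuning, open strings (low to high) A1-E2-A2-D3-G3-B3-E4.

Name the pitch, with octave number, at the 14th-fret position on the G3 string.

The open G3 string plus 14 semitones: G–G#–A–A#–…–G–G#–A.
The walk passes from B into C once, so the octave number goes from 3 to 4.

A4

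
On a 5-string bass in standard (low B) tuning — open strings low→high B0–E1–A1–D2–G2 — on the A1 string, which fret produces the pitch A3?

24

A3 is 24 semitones above the open A1 (A–A#–B–C–…–G–G#–A), so it sits at fret 24.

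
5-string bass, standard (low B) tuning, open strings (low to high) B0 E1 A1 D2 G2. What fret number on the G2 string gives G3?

G3 is 12 semitones above the open G2 (G–G#–A–A#–…–F–F#–G), so it sits at fret 12.

12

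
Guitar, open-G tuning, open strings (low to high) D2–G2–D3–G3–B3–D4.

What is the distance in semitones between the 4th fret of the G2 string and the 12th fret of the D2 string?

G2 at fret 4 → B2 (MIDI 47); D2 at fret 12 → D3 (MIDI 50).
47 − 50 = -3, so the two pitches are 3 semitones apart, with D3 the higher.

3 semitones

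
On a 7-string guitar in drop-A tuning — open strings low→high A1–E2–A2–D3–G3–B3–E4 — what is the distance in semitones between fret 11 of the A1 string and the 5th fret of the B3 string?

20 semitones

A1 at fret 11 → G#2 (MIDI 44); B3 at fret 5 → E4 (MIDI 64).
44 − 64 = -20, so the two pitches are 20 semitones apart, with E4 the higher.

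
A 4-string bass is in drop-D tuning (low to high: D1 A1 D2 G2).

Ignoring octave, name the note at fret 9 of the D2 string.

B

Each fret is one semitone, so D2 + 9 = B.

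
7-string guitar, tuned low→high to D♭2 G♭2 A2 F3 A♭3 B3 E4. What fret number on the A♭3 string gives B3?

3

B3 is 3 semitones above the open A♭3 (Ab–A–Bb–B), so it sits at fret 3.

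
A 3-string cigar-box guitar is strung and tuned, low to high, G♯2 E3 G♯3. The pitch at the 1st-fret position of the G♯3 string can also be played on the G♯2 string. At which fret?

13

G♯3 at fret 1 is G♯3 + 1 semitone = A3.
The open G♯2 string is 12 semitones below the open G♯3, so the same pitch on the G♯2 string lies at fret 1 + 12 = 13.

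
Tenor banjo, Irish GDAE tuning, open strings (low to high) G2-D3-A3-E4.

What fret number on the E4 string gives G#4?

4

G#4 is 4 semitones above the open E4 (E–F–F#–G–G#), so it sits at fret 4.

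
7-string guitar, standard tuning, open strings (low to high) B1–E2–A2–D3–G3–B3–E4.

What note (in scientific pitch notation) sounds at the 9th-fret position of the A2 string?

A2 is MIDI 45. Adding 9 gives 54, which is F#3.
(Equivalently spelled Gb3.)

F#3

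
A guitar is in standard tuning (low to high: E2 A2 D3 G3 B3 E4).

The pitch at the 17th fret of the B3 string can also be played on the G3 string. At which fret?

B3 at fret 17 is B3 + 17 semitones = E5.
The open G3 string is 4 semitones below the open B3, so the same pitch on the G3 string lies at fret 17 + 4 = 21.

21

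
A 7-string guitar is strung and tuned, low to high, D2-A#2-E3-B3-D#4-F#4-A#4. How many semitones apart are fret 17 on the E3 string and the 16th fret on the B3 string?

E3 at fret 17 → A4 (MIDI 69); B3 at fret 16 → D#5 (MIDI 75).
69 − 75 = -6, so the two pitches are 6 semitones apart, with D#5 the higher.

6 semitones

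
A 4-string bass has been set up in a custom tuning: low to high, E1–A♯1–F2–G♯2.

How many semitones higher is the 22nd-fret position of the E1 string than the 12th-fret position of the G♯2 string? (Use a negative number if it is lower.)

E1 at fret 22 → D3 (MIDI 50); G♯2 at fret 12 → G♯3 (MIDI 56).
50 − 56 = -6, so the two pitches are 6 semitones apart.

-6 semitones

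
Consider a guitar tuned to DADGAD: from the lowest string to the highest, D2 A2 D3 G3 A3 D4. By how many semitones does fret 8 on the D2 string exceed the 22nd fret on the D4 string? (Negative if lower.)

D2 at fret 8 → A♯2 (MIDI 46); D4 at fret 22 → C6 (MIDI 84).
46 − 84 = -38, so the two pitches are 38 semitones apart.

-38 semitones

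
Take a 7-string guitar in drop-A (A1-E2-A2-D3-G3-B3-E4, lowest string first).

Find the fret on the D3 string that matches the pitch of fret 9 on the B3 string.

Fret 9 on B3 is MIDI 59 + 9 = 68 (G#4). On the D3 string (open MIDI 50), that pitch is 68 − 50 = fret 18.

18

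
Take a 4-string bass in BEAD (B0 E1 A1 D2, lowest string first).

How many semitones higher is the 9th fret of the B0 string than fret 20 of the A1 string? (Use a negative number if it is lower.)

-21 semitones

B0 at fret 9 → G♯1 (MIDI 32); A1 at fret 20 → F3 (MIDI 53).
32 − 53 = -21, so the two pitches are 21 semitones apart.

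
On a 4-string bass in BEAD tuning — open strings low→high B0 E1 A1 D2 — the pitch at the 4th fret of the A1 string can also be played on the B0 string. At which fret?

A1 at fret 4 is A1 + 4 semitones = C♯2.
The open B0 string is 10 semitones below the open A1, so the same pitch on the B0 string lies at fret 4 + 10 = 14.

14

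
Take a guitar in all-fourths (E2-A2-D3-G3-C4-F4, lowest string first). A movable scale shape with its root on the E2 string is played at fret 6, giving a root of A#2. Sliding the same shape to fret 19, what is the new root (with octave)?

B3

Moving from fret 6 to fret 19 shifts the root by 13 semitones.
A#2 up 13 semitones is B3.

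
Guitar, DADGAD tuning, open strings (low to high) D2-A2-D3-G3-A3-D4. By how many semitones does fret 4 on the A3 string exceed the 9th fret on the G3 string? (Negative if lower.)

-3 semitones

A3 at fret 4 → C♯4 (MIDI 61); G3 at fret 9 → E4 (MIDI 64).
61 − 64 = -3, so the two pitches are 3 semitones apart.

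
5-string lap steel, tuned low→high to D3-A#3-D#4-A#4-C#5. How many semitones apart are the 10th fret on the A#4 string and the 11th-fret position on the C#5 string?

A#4 at fret 10 → G#5 (MIDI 80); C#5 at fret 11 → C6 (MIDI 84).
80 − 84 = -4, so the two pitches are 4 semitones apart, with C6 the higher.

4 semitones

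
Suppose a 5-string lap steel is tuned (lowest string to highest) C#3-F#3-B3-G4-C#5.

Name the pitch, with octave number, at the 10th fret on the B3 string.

A4

B3 is MIDI 59. Adding 10 gives 69, which is A4.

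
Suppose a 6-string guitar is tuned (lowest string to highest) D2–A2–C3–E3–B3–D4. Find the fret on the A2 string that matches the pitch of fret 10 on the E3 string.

Fret 10 on E3 is MIDI 52 + 10 = 62 (D4). On the A2 string (open MIDI 45), that pitch is 62 − 45 = fret 17.

17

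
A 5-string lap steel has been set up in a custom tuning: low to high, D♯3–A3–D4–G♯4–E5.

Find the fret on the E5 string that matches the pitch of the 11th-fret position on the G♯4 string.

G♯4 at fret 11 is G♯4 + 11 semitones = G5.
The open E5 string is 8 semitones above the open G♯4, so the same pitch on the E5 string lies at fret 11 − 8 = 3.

3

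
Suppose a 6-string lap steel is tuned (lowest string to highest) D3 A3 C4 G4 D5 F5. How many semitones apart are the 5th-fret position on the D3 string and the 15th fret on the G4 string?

D3 at fret 5 → G3 (MIDI 55); G4 at fret 15 → A♯5 (MIDI 82).
55 − 82 = -27, so the two pitches are 27 semitones apart, with A♯5 the higher.

27 semitones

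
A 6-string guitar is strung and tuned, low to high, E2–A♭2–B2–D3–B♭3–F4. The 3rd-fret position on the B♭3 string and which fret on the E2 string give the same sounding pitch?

Fret 3 on B♭3 is MIDI 58 + 3 = 61 (D♭4). On the E2 string (open MIDI 40), that pitch is 61 − 40 = fret 21.

21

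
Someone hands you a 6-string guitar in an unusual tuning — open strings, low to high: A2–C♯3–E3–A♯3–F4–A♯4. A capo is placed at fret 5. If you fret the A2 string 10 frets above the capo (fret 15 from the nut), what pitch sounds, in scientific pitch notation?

The capo raises the open A2 by 5 semitones to D3; fretting 10 more gives A2 + 5 + 10 = A2 + 15 semitones = C4.

C4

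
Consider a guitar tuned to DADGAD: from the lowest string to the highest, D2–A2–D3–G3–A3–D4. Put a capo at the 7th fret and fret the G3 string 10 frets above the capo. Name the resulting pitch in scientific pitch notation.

The capo raises the open G3 by 7 semitones to D4; fretting 10 more gives G3 + 7 + 10 = G3 + 17 semitones = C5.

C5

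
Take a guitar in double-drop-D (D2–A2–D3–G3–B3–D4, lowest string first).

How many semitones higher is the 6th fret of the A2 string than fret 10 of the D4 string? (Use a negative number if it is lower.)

A2 at fret 6 → D#3 (MIDI 51); D4 at fret 10 → C5 (MIDI 72).
51 − 72 = -21, so the two pitches are 21 semitones apart.

-21 semitones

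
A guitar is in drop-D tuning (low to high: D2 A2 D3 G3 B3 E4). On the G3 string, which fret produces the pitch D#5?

D#5 is 20 semitones above the open G3 (G–G#–A–A#–…–C#–D–D#), so it sits at fret 20.

20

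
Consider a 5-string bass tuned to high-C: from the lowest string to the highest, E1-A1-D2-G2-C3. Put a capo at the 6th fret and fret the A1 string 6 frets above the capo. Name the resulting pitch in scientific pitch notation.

The capo raises the open A1 by 6 semitones to D#2; fretting 6 more gives A1 + 6 + 6 = A1 + 12 semitones = A2.

A2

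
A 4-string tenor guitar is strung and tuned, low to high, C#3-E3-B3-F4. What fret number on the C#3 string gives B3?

10

B3 is 10 semitones above the open C#3 (C#–D–D#–E–…–A–A#–B), so it sits at fret 10.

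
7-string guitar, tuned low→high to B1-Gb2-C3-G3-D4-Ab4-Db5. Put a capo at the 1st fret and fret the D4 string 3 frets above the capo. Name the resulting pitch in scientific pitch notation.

Gb4

The capo raises the open D4 by 1 semitone to Eb4; fretting 3 more gives D4 + 1 + 3 = D4 + 4 semitones = Gb4.
(Also written F#.)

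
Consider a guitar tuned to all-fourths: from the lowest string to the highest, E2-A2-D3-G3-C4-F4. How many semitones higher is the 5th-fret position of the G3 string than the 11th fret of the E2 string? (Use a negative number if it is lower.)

9 semitones

G3 at fret 5 → C4 (MIDI 60); E2 at fret 11 → D#3 (MIDI 51).
60 − 51 = 9, so the two pitches are 9 semitones apart.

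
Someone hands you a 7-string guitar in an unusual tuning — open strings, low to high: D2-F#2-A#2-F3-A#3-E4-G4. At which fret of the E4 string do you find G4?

3

G4 is 3 semitones above the open E4 (E–F–F#–G), so it sits at fret 3.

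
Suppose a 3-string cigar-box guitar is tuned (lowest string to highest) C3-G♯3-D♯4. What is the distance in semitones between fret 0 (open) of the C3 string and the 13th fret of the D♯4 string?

C3 at fret 0 → C3 (MIDI 48); D♯4 at fret 13 → E5 (MIDI 76).
48 − 76 = -28, so the two pitches are 28 semitones apart, with E5 the higher.

28 semitones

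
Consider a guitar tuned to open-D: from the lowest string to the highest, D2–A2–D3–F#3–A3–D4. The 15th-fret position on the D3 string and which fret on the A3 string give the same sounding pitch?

D3 at fret 15 is D3 + 15 semitones = F4.
The open A3 string is 7 semitones above the open D3, so the same pitch on the A3 string lies at fret 15 − 7 = 8.

8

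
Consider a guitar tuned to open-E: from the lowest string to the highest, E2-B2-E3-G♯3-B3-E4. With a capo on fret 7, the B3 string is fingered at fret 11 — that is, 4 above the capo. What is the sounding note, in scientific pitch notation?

A♯4

The capo raises the open B3 by 7 semitones to F♯4; fretting 4 more gives B3 + 7 + 4 = B3 + 11 semitones = A♯4.
(Also written B♭.)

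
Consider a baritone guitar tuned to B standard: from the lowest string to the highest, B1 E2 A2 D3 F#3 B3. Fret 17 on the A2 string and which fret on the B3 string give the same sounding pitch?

3

Fret 17 on A2 is MIDI 45 + 17 = 62 (D4). On the B3 string (open MIDI 59), that pitch is 62 − 59 = fret 3.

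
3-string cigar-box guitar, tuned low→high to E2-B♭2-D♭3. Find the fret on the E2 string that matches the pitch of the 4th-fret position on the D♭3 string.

D♭3 at fret 4 is D♭3 + 4 semitones = F3.
The open E2 string is 9 semitones below the open D♭3, so the same pitch on the E2 string lies at fret 4 + 9 = 13.

13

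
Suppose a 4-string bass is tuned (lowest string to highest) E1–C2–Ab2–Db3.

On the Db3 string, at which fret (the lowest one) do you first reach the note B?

10

From Db3, count semitones up the chromatic scale until reaching B: Db–D–Eb–E–…–A–Bb–B — 10 steps.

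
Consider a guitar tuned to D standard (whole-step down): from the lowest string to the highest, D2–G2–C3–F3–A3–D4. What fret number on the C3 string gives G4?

G4 is 19 semitones above the open C3 (C–C#–D–D#–…–F–F#–G), so it sits at fret 19.

19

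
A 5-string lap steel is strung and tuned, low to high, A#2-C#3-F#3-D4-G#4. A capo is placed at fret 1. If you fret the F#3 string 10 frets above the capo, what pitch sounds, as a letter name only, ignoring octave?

F

The capo raises the open F#3 by 1 semitone to G3; fretting 10 more gives F#3 + 1 + 10 = F#3 + 11 semitones, landing on F.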